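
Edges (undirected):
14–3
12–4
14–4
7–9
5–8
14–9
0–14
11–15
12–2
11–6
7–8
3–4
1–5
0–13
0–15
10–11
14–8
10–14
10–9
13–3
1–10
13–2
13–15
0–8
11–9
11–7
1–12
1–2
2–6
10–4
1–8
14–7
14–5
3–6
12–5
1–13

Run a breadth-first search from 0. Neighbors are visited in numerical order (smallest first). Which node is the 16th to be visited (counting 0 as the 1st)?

6

Visit 0; enqueue 8, 13, 14, 15 → queue [8, 13, 14, 15]
Visit 8; enqueue 1, 5, 7 → queue [13, 14, 15, 1, 5, 7]
Visit 13; enqueue 2, 3 → queue [14, 15, 1, 5, 7, 2, 3]
Visit 14; enqueue 4, 9, 10 → queue [15, 1, 5, 7, 2, 3, 4, 9, 10]
Visit 15; enqueue 11 → queue [1, 5, 7, 2, 3, 4, 9, 10, 11]
Visit 1; enqueue 12 → queue [5, 7, 2, 3, 4, 9, 10, 11, 12]
Visit 5 → queue [7, 2, 3, 4, 9, 10, 11, 12]
Visit 7 → queue [2, 3, 4, 9, 10, 11, 12]
Visit 2; enqueue 6 → queue [3, 4, 9, 10, 11, 12, 6]
Visit 3 → queue [4, 9, 10, 11, 12, 6]
Visit 4 → queue [9, 10, 11, 12, 6]
Visit 9 → queue [10, 11, 12, 6]
Visit 10 → queue [11, 12, 6]
Visit 11 → queue [12, 6]
Visit 12 → queue [6]
Visit 6 → queue []

Visit order: 0, 8, 13, 14, 15, 1, 5, 7, 2, 3, 4, 9, 10, 11, 12, 6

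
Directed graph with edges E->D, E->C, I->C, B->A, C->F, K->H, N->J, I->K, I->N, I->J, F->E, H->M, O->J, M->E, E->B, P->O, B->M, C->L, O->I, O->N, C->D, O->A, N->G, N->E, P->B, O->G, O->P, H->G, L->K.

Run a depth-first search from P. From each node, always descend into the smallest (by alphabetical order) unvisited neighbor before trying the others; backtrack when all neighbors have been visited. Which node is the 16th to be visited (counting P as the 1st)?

Visit P
P → B
B → A
B → M
M → E
E → C
C → D
C → F
C → L
L → K
K → H
H → G
P → O
O → I
I → J
I → N

Visit order: P, B, A, M, E, C, D, F, L, K, H, G, O, I, J, N

N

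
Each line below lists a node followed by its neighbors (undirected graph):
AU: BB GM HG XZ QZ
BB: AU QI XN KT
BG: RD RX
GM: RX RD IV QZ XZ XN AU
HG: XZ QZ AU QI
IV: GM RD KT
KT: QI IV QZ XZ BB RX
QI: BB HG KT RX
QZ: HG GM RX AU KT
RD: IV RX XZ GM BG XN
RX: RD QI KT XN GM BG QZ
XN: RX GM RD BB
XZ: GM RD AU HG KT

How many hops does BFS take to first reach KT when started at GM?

Level 0: GM
Level 1: AU, IV, QZ, RD, RX, XN, XZ
Level 2: BB, BG, HG, KT, QI
KT first appears at level 2.

2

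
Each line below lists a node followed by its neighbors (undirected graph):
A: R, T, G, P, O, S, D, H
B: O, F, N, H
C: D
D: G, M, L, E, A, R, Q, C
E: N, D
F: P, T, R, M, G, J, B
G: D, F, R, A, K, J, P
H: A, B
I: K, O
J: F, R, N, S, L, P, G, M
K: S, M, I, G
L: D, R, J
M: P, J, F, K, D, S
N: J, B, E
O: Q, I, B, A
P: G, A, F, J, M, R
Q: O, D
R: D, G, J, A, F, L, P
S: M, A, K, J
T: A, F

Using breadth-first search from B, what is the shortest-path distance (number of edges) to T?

2

Level 0: B
Level 1: F, H, N, O
Level 2: A, E, G, I, J, M, P, Q, R, T
Level 3: D, K, L, S
Level 4: C
T first appears at level 2.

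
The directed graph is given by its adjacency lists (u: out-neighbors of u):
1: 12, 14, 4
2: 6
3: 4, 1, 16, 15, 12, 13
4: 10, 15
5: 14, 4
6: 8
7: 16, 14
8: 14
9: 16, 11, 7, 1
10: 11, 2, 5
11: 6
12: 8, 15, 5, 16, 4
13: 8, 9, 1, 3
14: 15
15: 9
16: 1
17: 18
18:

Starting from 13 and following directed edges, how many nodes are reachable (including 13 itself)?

BFS from 13 visits: 13, 8, 9, 1, 3, 14, 16, 11, 7, 12, 4, 15, 6, 5, 10, 2
Reachable nodes: 16 of 18 total.

16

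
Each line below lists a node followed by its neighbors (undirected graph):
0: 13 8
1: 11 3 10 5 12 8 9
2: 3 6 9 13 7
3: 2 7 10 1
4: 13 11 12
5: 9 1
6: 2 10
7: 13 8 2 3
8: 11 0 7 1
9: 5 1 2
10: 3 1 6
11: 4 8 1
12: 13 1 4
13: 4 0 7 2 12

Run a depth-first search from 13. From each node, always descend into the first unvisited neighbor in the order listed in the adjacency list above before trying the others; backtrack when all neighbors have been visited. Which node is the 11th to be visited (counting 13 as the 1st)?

5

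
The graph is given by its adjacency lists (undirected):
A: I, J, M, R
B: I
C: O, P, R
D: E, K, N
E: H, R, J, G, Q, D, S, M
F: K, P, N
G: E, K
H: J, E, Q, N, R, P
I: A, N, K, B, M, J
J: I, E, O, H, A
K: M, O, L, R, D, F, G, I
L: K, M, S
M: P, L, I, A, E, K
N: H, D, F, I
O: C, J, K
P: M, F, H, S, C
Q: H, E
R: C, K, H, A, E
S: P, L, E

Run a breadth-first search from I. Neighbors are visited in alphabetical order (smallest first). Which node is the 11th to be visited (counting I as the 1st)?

Visit I; enqueue A, B, J, K, M, N → queue [A, B, J, K, M, N]
Visit A; enqueue R → queue [B, J, K, M, N, R]
Visit B → queue [J, K, M, N, R]
Visit J; enqueue E, H, O → queue [K, M, N, R, E, H, O]
Visit K; enqueue D, F, G, L → queue [M, N, R, E, H, O, D, F, G, L]
Visit M; enqueue P → queue [N, R, E, H, O, D, F, G, L, P]
Visit N → queue [R, E, H, O, D, F, G, L, P]
Visit R; enqueue C → queue [E, H, O, D, F, G, L, P, C]
Visit E; enqueue Q, S → queue [H, O, D, F, G, L, P, C, Q, S]
Visit H → queue [O, D, F, G, L, P, C, Q, S]
Visit O → queue [D, F, G, L, P, C, Q, S]
Visit D → queue [F, G, L, P, C, Q, S]
Visit F → queue [G, L, P, C, Q, S]
Visit G → queue [L, P, C, Q, S]
Visit L → queue [P, C, Q, S]
Visit P → queue [C, Q, S]
Visit C → queue [Q, S]
Visit Q → queue [S]
Visit S → queue []

Visit order: I, A, B, J, K, M, N, R, E, H, O, D, F, G, L, P, C, Q, S

O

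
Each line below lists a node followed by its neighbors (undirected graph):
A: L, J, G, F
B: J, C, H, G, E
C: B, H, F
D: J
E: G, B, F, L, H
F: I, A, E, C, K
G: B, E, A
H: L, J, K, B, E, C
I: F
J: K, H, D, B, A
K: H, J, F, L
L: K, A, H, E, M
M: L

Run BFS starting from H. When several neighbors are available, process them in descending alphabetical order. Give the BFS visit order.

H -> L -> K -> J -> E -> C -> B -> M -> A -> F -> D -> G -> I

Visit H; enqueue L, K, J, E, C, B → queue [L, K, J, E, C, B]
Visit L; enqueue M, A → queue [K, J, E, C, B, M, A]
Visit K; enqueue F → queue [J, E, C, B, M, A, F]
Visit J; enqueue D → queue [E, C, B, M, A, F, D]
Visit E; enqueue G → queue [C, B, M, A, F, D, G]
Visit C → queue [B, M, A, F, D, G]
Visit B → queue [M, A, F, D, G]
Visit M → queue [A, F, D, G]
Visit A → queue [F, D, G]
Visit F; enqueue I → queue [D, G, I]
Visit D → queue [G, I]
Visit G → queue [I]
Visit I → queue []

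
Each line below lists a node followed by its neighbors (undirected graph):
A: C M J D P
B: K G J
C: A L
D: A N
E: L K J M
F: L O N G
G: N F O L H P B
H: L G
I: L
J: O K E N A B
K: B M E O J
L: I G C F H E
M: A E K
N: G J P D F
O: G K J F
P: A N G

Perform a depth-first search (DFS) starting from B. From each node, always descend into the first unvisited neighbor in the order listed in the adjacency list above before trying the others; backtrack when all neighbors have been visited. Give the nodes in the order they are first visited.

B, K, M, A, C, L, I, G, N, J, O, F, E, P, D, H

Visit B
B → K
K → M
M → A
A → C
C → L
L → I
L → G
G → N
N → J
J → O
O → F
J → E
N → P
N → D
G → H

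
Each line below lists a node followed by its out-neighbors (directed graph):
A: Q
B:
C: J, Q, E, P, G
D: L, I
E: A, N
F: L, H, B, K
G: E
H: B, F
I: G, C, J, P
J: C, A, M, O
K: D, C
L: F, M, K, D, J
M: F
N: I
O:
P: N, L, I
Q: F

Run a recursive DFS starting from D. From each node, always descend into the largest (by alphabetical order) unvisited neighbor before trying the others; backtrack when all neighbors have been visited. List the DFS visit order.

Visit D
D → L
L → M
M → F
F → K
K → C
C → Q
C → P
P → N
N → I
I → J
J → O
J → A
I → G
G → E
F → H
H → B

D -> L -> M -> F -> K -> C -> Q -> P -> N -> I -> J -> O -> A -> G -> E -> H -> B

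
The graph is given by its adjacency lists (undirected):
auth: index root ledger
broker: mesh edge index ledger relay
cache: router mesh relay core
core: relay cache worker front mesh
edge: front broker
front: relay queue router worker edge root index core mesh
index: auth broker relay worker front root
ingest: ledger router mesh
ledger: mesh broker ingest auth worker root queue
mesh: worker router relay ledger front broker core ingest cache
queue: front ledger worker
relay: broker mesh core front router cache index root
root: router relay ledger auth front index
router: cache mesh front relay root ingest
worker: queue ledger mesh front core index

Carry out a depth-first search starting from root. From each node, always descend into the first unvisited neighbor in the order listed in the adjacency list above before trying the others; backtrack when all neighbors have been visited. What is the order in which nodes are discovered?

root -> router -> cache -> mesh -> worker -> queue -> front -> relay -> broker -> edge -> index -> auth -> ledger -> ingest -> core

Visit root
root → router
router → cache
cache → mesh
mesh → worker
worker → queue
queue → front
front → relay
relay → broker
broker → edge
broker → index
index → auth
auth → ledger
ledger → ingest
relay → core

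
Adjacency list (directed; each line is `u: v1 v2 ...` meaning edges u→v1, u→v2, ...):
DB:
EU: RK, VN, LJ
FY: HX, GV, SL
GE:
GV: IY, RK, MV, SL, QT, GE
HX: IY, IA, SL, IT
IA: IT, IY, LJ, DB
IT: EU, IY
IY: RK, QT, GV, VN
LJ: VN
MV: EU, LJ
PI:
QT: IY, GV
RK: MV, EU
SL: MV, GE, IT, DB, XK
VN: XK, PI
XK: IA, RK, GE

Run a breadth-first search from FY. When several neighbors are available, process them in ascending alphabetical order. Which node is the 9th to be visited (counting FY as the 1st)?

RK

Visit FY; enqueue GV, HX, SL → queue [GV, HX, SL]
Visit GV; enqueue GE, IY, MV, QT, RK → queue [HX, SL, GE, IY, MV, QT, RK]
Visit HX; enqueue IA, IT → queue [SL, GE, IY, MV, QT, RK, IA, IT]
Visit SL; enqueue DB, XK → queue [GE, IY, MV, QT, RK, IA, IT, DB, XK]
Visit GE → queue [IY, MV, QT, RK, IA, IT, DB, XK]
Visit IY; enqueue VN → queue [MV, QT, RK, IA, IT, DB, XK, VN]
Visit MV; enqueue EU, LJ → queue [QT, RK, IA, IT, DB, XK, VN, EU, LJ]
Visit QT → queue [RK, IA, IT, DB, XK, VN, EU, LJ]
Visit RK → queue [IA, IT, DB, XK, VN, EU, LJ]
Visit IA → queue [IT, DB, XK, VN, EU, LJ]
Visit IT → queue [DB, XK, VN, EU, LJ]
Visit DB → queue [XK, VN, EU, LJ]
Visit XK → queue [VN, EU, LJ]
Visit VN; enqueue PI → queue [EU, LJ, PI]
Visit EU → queue [LJ, PI]
Visit LJ → queue [PI]
Visit PI → queue []

Visit order: FY, GV, HX, SL, GE, IY, MV, QT, RK, IA, IT, DB, XK, VN, EU, LJ, PI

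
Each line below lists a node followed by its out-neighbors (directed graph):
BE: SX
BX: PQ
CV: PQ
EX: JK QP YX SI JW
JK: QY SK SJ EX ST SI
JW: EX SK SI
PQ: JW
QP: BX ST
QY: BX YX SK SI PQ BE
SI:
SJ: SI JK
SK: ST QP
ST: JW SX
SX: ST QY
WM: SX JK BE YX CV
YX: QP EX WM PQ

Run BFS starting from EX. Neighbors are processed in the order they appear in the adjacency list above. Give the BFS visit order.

Visit EX; enqueue JK, QP, YX, SI, JW → queue [JK, QP, YX, SI, JW]
Visit JK; enqueue QY, SK, SJ, ST → queue [QP, YX, SI, JW, QY, SK, SJ, ST]
Visit QP; enqueue BX → queue [YX, SI, JW, QY, SK, SJ, ST, BX]
Visit YX; enqueue WM, PQ → queue [SI, JW, QY, SK, SJ, ST, BX, WM, PQ]
Visit SI → queue [JW, QY, SK, SJ, ST, BX, WM, PQ]
Visit JW → queue [QY, SK, SJ, ST, BX, WM, PQ]
Visit QY; enqueue BE → queue [SK, SJ, ST, BX, WM, PQ, BE]
Visit SK → queue [SJ, ST, BX, WM, PQ, BE]
Visit SJ → queue [ST, BX, WM, PQ, BE]
Visit ST; enqueue SX → queue [BX, WM, PQ, BE, SX]
Visit BX → queue [WM, PQ, BE, SX]
Visit WM; enqueue CV → queue [PQ, BE, SX, CV]
Visit PQ → queue [BE, SX, CV]
Visit BE → queue [SX, CV]
Visit SX → queue [CV]
Visit CV → queue []

EX, JK, QP, YX, SI, JW, QY, SK, SJ, ST, BX, WM, PQ, BE, SX, CV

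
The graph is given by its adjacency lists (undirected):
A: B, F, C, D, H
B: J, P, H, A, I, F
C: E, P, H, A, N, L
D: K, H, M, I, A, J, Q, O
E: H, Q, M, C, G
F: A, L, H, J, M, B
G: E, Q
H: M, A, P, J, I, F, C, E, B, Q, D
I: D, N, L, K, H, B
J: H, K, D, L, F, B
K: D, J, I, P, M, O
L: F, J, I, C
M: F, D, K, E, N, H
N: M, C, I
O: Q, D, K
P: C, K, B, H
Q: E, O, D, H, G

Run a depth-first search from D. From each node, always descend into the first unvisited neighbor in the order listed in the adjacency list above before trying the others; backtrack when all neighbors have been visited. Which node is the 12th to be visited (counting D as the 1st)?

Visit D
D → K
K → J
J → H
H → M
M → F
F → A
A → B
B → P
P → C
C → E
E → Q
Q → O
Q → G
C → N
N → I
I → L

Visit order: D, K, J, H, M, F, A, B, P, C, E, Q, O, G, N, I, L

Q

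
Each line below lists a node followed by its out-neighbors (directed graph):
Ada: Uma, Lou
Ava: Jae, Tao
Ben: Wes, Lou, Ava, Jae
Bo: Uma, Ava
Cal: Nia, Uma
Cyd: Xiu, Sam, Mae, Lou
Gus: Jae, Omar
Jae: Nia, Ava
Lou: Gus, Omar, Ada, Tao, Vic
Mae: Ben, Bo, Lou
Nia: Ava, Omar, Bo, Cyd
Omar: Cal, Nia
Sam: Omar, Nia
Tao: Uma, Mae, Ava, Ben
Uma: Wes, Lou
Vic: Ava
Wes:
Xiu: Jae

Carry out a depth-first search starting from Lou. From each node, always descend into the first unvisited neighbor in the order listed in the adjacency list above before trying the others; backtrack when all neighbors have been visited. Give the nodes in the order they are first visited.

Lou → Gus → Jae → Nia → Ava → Tao → Uma → Wes → Mae → Ben → Bo → Omar → Cal → Cyd → Xiu → Sam → Ada → Vic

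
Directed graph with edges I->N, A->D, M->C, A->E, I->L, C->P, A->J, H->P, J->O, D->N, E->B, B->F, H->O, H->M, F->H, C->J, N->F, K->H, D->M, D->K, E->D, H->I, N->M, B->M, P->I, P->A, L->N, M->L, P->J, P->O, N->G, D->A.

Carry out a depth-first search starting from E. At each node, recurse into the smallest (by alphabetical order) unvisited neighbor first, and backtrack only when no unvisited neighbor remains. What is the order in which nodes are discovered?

E, B, F, H, I, L, N, G, M, C, J, O, P, A, D, K

Visit E
E → B
B → F
F → H
H → I
I → L
L → N
N → G
N → M
M → C
C → J
J → O
C → P
P → A
A → D
D → K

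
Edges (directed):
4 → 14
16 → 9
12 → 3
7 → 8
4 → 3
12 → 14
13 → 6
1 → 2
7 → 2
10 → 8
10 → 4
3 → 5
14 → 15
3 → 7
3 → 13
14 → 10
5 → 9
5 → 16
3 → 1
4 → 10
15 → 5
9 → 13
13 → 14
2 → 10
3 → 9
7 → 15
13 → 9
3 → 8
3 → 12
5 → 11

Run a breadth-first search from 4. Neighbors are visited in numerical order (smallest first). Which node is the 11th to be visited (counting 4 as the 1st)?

Visit 4; enqueue 3, 10, 14 → queue [3, 10, 14]
Visit 3; enqueue 1, 5, 7, 8, 9, 12, 13 → queue [10, 14, 1, 5, 7, 8, 9, 12, 13]
Visit 10 → queue [14, 1, 5, 7, 8, 9, 12, 13]
Visit 14; enqueue 15 → queue [1, 5, 7, 8, 9, 12, 13, 15]
Visit 1; enqueue 2 → queue [5, 7, 8, 9, 12, 13, 15, 2]
Visit 5; enqueue 11, 16 → queue [7, 8, 9, 12, 13, 15, 2, 11, 16]
Visit 7 → queue [8, 9, 12, 13, 15, 2, 11, 16]
Visit 8 → queue [9, 12, 13, 15, 2, 11, 16]
Visit 9 → queue [12, 13, 15, 2, 11, 16]
Visit 12 → queue [13, 15, 2, 11, 16]
Visit 13; enqueue 6 → queue [15, 2, 11, 16, 6]
Visit 15 → queue [2, 11, 16, 6]
Visit 2 → queue [11, 16, 6]
Visit 11 → queue [16, 6]
Visit 16 → queue [6]
Visit 6 → queue []

Visit order: 4, 3, 10, 14, 1, 5, 7, 8, 9, 12, 13, 15, 2, 11, 16, 6

13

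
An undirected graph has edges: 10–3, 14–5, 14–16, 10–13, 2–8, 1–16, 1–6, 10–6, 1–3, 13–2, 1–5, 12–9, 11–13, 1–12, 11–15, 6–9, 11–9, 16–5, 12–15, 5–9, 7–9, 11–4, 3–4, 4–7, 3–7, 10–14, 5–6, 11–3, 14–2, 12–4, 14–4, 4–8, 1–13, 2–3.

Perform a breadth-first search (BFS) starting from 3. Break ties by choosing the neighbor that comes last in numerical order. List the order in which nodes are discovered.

3 11 10 7 4 2 1 15 13 9 14 6 12 8 16 5

Visit 3; enqueue 11, 10, 7, 4, 2, 1 → queue [11, 10, 7, 4, 2, 1]
Visit 11; enqueue 15, 13, 9 → queue [10, 7, 4, 2, 1, 15, 13, 9]
Visit 10; enqueue 14, 6 → queue [7, 4, 2, 1, 15, 13, 9, 14, 6]
Visit 7 → queue [4, 2, 1, 15, 13, 9, 14, 6]
Visit 4; enqueue 12, 8 → queue [2, 1, 15, 13, 9, 14, 6, 12, 8]
Visit 2 → queue [1, 15, 13, 9, 14, 6, 12, 8]
Visit 1; enqueue 16, 5 → queue [15, 13, 9, 14, 6, 12, 8, 16, 5]
Visit 15 → queue [13, 9, 14, 6, 12, 8, 16, 5]
Visit 13 → queue [9, 14, 6, 12, 8, 16, 5]
Visit 9 → queue [14, 6, 12, 8, 16, 5]
Visit 14 → queue [6, 12, 8, 16, 5]
Visit 6 → queue [12, 8, 16, 5]
Visit 12 → queue [8, 16, 5]
Visit 8 → queue [16, 5]
Visit 16 → queue [5]
Visit 5 → queue []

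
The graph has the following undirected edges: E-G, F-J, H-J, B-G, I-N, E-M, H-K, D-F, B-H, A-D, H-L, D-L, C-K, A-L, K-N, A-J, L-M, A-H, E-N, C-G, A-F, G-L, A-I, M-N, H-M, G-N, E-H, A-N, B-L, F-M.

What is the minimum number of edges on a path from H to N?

Level 0: H
Level 1: A, B, E, J, K, L, M
Level 2: C, D, F, G, I, N
N first appears at level 2.

2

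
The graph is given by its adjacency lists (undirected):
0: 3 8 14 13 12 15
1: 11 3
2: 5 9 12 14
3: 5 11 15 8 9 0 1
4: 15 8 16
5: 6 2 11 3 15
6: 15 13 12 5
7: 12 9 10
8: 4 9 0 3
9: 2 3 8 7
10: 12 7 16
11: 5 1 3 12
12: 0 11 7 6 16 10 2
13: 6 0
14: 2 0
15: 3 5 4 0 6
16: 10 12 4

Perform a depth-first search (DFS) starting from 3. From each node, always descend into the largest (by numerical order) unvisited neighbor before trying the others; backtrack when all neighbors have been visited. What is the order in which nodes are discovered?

Visit 3
3 → 15
15 → 6
6 → 13
13 → 0
0 → 14
14 → 2
2 → 12
12 → 16
16 → 10
10 → 7
7 → 9
9 → 8
8 → 4
12 → 11
11 → 5
11 → 1

3, 15, 6, 13, 0, 14, 2, 12, 16, 10, 7, 9, 8, 4, 11, 5, 1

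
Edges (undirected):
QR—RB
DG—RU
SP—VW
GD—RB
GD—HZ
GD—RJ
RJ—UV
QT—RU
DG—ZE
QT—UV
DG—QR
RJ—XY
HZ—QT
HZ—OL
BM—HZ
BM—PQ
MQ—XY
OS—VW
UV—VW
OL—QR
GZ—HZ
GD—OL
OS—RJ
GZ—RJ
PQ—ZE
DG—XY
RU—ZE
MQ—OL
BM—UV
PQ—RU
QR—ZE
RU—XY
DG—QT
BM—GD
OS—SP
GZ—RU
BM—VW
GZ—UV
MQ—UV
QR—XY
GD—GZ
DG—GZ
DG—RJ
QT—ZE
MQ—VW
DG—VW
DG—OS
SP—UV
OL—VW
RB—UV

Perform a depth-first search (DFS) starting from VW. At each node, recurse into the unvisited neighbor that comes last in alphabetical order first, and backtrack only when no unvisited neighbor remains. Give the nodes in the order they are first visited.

VW, UV, SP, OS, RJ, XY, RU, ZE, QT, HZ, OL, QR, RB, GD, GZ, DG, BM, PQ, MQ

Visit VW
VW → UV
UV → SP
SP → OS
OS → RJ
RJ → XY
XY → RU
RU → ZE
ZE → QT
QT → HZ
HZ → OL
OL → QR
QR → RB
RB → GD
GD → GZ
GZ → DG
GD → BM
BM → PQ
OL → MQ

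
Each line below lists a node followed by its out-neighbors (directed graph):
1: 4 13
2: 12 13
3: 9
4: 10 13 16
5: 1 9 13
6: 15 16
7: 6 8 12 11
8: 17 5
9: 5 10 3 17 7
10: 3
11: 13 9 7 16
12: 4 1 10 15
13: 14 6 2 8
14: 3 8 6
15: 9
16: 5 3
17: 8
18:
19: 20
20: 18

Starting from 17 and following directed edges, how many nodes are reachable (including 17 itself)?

BFS from 17 visits: 17, 8, 5, 1, 9, 13, 4, 10, 3, 7, 14, 6, 2, 16, 12, 11, 15
Reachable nodes: 17 of 20 total.

17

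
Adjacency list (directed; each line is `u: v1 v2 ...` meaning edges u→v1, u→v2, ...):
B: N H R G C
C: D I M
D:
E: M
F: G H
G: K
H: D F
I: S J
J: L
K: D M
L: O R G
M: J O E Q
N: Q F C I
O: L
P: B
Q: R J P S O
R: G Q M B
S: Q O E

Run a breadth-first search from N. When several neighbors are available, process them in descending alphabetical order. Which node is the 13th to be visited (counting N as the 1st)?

M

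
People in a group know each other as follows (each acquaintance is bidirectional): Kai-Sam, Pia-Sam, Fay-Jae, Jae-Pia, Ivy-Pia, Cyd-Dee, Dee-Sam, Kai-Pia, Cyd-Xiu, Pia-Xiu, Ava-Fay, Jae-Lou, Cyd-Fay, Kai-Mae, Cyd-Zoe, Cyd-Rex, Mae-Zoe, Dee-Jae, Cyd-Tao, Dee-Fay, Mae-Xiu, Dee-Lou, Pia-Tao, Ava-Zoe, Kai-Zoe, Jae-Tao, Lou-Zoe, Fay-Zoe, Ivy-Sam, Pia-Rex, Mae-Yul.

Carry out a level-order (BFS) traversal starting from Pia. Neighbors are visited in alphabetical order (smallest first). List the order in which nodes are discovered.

Pia -> Ivy -> Jae -> Kai -> Rex -> Sam -> Tao -> Xiu -> Dee -> Fay -> Lou -> Mae -> Zoe -> Cyd -> Ava -> Yul

Visit Pia; enqueue Ivy, Jae, Kai, Rex, Sam, Tao, Xiu → queue [Ivy, Jae, Kai, Rex, Sam, Tao, Xiu]
Visit Ivy → queue [Jae, Kai, Rex, Sam, Tao, Xiu]
Visit Jae; enqueue Dee, Fay, Lou → queue [Kai, Rex, Sam, Tao, Xiu, Dee, Fay, Lou]
Visit Kai; enqueue Mae, Zoe → queue [Rex, Sam, Tao, Xiu, Dee, Fay, Lou, Mae, Zoe]
Visit Rex; enqueue Cyd → queue [Sam, Tao, Xiu, Dee, Fay, Lou, Mae, Zoe, Cyd]
Visit Sam → queue [Tao, Xiu, Dee, Fay, Lou, Mae, Zoe, Cyd]
Visit Tao → queue [Xiu, Dee, Fay, Lou, Mae, Zoe, Cyd]
Visit Xiu → queue [Dee, Fay, Lou, Mae, Zoe, Cyd]
Visit Dee → queue [Fay, Lou, Mae, Zoe, Cyd]
Visit Fay; enqueue Ava → queue [Lou, Mae, Zoe, Cyd, Ava]
Visit Lou → queue [Mae, Zoe, Cyd, Ava]
Visit Mae; enqueue Yul → queue [Zoe, Cyd, Ava, Yul]
Visit Zoe → queue [Cyd, Ava, Yul]
Visit Cyd → queue [Ava, Yul]
Visit Ava → queue [Yul]
Visit Yul → queue []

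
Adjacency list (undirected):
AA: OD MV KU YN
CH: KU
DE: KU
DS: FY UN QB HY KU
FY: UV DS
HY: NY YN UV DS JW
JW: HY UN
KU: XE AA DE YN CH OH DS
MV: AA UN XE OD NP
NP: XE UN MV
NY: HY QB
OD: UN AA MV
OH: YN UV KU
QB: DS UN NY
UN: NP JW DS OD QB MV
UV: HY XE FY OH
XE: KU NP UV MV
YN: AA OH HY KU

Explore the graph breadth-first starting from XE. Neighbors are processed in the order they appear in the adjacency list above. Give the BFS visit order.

XE, KU, NP, UV, MV, AA, DE, YN, CH, OH, DS, UN, HY, FY, OD, QB, JW, NY

Visit XE; enqueue KU, NP, UV, MV → queue [KU, NP, UV, MV]
Visit KU; enqueue AA, DE, YN, CH, OH, DS → queue [NP, UV, MV, AA, DE, YN, CH, OH, DS]
Visit NP; enqueue UN → queue [UV, MV, AA, DE, YN, CH, OH, DS, UN]
Visit UV; enqueue HY, FY → queue [MV, AA, DE, YN, CH, OH, DS, UN, HY, FY]
Visit MV; enqueue OD → queue [AA, DE, YN, CH, OH, DS, UN, HY, FY, OD]
Visit AA → queue [DE, YN, CH, OH, DS, UN, HY, FY, OD]
Visit DE → queue [YN, CH, OH, DS, UN, HY, FY, OD]
Visit YN → queue [CH, OH, DS, UN, HY, FY, OD]
Visit CH → queue [OH, DS, UN, HY, FY, OD]
Visit OH → queue [DS, UN, HY, FY, OD]
Visit DS; enqueue QB → queue [UN, HY, FY, OD, QB]
Visit UN; enqueue JW → queue [HY, FY, OD, QB, JW]
Visit HY; enqueue NY → queue [FY, OD, QB, JW, NY]
Visit FY → queue [OD, QB, JW, NY]
Visit OD → queue [QB, JW, NY]
Visit QB → queue [JW, NY]
Visit JW → queue [NY]
Visit NY → queue []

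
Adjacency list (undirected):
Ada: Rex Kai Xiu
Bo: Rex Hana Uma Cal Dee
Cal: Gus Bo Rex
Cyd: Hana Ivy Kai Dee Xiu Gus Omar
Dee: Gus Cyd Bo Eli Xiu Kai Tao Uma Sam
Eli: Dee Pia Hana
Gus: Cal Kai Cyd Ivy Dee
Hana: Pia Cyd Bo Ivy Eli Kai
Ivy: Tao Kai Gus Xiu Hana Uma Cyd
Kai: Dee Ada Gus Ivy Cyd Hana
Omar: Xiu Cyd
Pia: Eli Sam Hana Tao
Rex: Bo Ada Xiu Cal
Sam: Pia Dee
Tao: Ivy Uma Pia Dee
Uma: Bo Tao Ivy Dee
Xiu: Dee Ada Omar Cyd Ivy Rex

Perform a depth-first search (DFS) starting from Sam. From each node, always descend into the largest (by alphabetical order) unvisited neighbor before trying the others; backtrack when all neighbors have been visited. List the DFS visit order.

Sam, Pia, Tao, Uma, Ivy, Xiu, Rex, Cal, Gus, Kai, Hana, Eli, Dee, Cyd, Omar, Bo, Ada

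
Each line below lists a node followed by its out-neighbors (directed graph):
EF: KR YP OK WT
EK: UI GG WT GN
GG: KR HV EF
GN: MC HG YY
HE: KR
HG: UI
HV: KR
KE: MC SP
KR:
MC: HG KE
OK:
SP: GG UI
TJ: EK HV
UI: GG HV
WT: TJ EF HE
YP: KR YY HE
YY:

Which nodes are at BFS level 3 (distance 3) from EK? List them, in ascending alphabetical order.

Level 0: EK
Level 1: GG, GN, UI, WT
Level 2: EF, HE, HG, HV, KR, MC, TJ, YY
Level 3: KE, OK, YP
Level 4: SP

KE, OK, YP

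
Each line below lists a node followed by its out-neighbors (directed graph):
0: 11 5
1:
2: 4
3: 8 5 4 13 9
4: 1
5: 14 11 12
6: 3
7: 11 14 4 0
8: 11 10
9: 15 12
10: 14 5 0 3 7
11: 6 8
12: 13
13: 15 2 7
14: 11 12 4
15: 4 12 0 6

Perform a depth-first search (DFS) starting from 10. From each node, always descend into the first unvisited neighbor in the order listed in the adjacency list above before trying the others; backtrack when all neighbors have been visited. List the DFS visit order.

10, 14, 11, 6, 3, 8, 5, 12, 13, 15, 4, 1, 0, 2, 7, 9

Visit 10
10 → 14
14 → 11
11 → 6
6 → 3
3 → 8
3 → 5
5 → 12
12 → 13
13 → 15
15 → 4
4 → 1
15 → 0
13 → 2
13 → 7
3 → 9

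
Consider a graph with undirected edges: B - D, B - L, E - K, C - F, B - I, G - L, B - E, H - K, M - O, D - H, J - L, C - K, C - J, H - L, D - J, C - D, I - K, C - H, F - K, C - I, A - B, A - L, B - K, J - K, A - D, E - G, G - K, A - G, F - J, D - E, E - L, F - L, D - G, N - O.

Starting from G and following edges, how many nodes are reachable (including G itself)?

BFS from G visits: G, A, D, E, K, L, B, C, H, J, F, I
Reachable nodes: 12 of 15 total.

12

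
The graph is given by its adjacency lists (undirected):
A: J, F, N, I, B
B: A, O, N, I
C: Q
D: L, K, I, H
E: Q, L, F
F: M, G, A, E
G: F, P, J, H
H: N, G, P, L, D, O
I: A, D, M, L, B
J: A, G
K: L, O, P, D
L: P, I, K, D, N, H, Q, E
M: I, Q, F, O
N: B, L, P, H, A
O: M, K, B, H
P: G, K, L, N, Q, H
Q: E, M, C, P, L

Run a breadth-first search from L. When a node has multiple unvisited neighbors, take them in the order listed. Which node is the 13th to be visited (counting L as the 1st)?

Visit L; enqueue P, I, K, D, N, H, Q, E → queue [P, I, K, D, N, H, Q, E]
Visit P; enqueue G → queue [I, K, D, N, H, Q, E, G]
Visit I; enqueue A, M, B → queue [K, D, N, H, Q, E, G, A, M, B]
Visit K; enqueue O → queue [D, N, H, Q, E, G, A, M, B, O]
Visit D → queue [N, H, Q, E, G, A, M, B, O]
Visit N → queue [H, Q, E, G, A, M, B, O]
Visit H → queue [Q, E, G, A, M, B, O]
Visit Q; enqueue C → queue [E, G, A, M, B, O, C]
Visit E; enqueue F → queue [G, A, M, B, O, C, F]
Visit G; enqueue J → queue [A, M, B, O, C, F, J]
Visit A → queue [M, B, O, C, F, J]
Visit M → queue [B, O, C, F, J]
Visit B → queue [O, C, F, J]
Visit O → queue [C, F, J]
Visit C → queue [F, J]
Visit F → queue [J]
Visit J → queue []

Visit order: L, P, I, K, D, N, H, Q, E, G, A, M, B, O, C, F, J

B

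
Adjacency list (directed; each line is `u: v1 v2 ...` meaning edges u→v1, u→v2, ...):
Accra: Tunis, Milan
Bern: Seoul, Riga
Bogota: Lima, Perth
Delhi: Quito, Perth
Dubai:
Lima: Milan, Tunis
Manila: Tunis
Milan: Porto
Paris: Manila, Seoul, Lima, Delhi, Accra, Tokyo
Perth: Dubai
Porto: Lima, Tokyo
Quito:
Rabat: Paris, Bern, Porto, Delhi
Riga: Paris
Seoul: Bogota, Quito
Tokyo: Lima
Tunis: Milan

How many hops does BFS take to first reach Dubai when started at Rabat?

3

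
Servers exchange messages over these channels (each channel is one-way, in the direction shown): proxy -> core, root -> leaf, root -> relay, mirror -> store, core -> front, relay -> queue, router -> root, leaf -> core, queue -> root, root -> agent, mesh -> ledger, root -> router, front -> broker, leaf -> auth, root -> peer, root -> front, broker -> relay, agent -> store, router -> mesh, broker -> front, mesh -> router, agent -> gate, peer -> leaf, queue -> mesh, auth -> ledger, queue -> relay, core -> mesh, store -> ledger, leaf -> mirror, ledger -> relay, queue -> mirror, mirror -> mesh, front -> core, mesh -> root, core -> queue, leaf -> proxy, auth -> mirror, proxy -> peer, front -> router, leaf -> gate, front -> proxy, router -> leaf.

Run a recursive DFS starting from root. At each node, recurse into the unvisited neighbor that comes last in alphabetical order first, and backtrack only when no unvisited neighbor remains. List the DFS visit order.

root router mesh ledger relay queue mirror store leaf proxy peer core front broker gate auth agent

Visit root
root → router
router → mesh
mesh → ledger
ledger → relay
relay → queue
queue → mirror
mirror → store
router → leaf
leaf → proxy
proxy → peer
proxy → core
core → front
front → broker
leaf → gate
leaf → auth
root → agent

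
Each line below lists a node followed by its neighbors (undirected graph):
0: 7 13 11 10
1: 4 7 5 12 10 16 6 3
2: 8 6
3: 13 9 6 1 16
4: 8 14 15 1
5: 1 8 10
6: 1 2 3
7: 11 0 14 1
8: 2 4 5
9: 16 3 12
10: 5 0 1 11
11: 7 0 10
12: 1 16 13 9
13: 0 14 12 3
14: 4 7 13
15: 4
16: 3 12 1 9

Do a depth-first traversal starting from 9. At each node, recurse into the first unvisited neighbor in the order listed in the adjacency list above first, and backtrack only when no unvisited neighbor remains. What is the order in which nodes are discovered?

9, 16, 3, 13, 0, 7, 11, 10, 5, 1, 4, 8, 2, 6, 14, 15, 12

Visit 9
9 → 16
16 → 3
3 → 13
13 → 0
0 → 7
7 → 11
11 → 10
10 → 5
5 → 1
1 → 4
4 → 8
8 → 2
2 → 6
4 → 14
4 → 15
1 → 12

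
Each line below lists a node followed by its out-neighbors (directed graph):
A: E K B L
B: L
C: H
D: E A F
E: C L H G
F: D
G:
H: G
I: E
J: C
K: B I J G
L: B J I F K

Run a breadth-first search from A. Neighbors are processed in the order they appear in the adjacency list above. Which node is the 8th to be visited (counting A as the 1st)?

G

Visit A; enqueue E, K, B, L → queue [E, K, B, L]
Visit E; enqueue C, H, G → queue [K, B, L, C, H, G]
Visit K; enqueue I, J → queue [B, L, C, H, G, I, J]
Visit B → queue [L, C, H, G, I, J]
Visit L; enqueue F → queue [C, H, G, I, J, F]
Visit C → queue [H, G, I, J, F]
Visit H → queue [G, I, J, F]
Visit G → queue [I, J, F]
Visit I → queue [J, F]
Visit J → queue [F]
Visit F; enqueue D → queue [D]
Visit D → queue []

Visit order: A, E, K, B, L, C, H, G, I, J, F, D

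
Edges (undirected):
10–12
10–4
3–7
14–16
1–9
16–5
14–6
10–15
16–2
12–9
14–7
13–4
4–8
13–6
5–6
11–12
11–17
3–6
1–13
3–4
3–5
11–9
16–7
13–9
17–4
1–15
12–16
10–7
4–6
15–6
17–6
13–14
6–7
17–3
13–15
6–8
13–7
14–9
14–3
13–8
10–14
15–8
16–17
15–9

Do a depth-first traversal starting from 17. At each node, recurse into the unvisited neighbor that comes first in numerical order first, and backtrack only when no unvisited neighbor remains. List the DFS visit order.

Visit 17
17 → 3
3 → 4
4 → 6
6 → 5
5 → 16
16 → 2
16 → 7
7 → 10
10 → 12
12 → 9
9 → 1
1 → 13
13 → 8
8 → 15
13 → 14
9 → 11

17, 3, 4, 6, 5, 16, 2, 7, 10, 12, 9, 1, 13, 8, 15, 14, 11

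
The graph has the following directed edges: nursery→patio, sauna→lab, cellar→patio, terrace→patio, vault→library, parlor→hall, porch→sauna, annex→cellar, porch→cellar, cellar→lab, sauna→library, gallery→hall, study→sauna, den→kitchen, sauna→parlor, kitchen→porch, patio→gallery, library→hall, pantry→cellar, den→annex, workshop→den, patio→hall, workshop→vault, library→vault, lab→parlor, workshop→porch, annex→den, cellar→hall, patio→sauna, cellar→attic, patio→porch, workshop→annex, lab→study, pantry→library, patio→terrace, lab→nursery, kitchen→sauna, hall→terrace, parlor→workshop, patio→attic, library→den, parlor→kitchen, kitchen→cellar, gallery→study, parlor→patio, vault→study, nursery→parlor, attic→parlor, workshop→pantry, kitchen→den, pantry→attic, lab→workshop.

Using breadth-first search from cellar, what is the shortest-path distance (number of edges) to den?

3

Level 0: cellar
Level 1: attic, hall, lab, patio
Level 2: gallery, nursery, parlor, porch, sauna, study, terrace, workshop
Level 3: annex, den, kitchen, library, pantry, vault
den first appears at level 3.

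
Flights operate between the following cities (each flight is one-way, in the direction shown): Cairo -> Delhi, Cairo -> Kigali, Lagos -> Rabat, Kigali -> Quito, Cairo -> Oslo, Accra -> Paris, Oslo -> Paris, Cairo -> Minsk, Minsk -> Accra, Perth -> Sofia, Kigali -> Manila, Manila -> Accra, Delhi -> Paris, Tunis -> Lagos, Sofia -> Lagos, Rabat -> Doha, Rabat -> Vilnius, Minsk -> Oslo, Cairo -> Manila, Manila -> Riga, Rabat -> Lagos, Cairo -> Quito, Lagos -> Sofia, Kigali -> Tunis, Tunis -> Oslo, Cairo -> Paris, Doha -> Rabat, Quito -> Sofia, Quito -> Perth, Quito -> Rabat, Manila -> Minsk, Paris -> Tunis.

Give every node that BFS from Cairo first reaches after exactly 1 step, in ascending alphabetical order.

Level 0: Cairo
Level 1: Delhi, Kigali, Manila, Minsk, Oslo, Paris, Quito
Level 2: Accra, Perth, Rabat, Riga, Sofia, Tunis
Level 3: Doha, Lagos, Vilnius

Delhi, Kigali, Manila, Minsk, Oslo, Paris, Quito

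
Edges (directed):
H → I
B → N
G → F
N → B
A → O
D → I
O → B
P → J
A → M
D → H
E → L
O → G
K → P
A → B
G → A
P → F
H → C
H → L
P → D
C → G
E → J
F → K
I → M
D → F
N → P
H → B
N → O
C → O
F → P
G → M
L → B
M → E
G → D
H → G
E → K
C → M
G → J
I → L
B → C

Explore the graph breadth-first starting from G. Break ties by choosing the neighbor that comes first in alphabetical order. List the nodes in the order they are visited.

Visit G; enqueue A, D, F, J, M → queue [A, D, F, J, M]
Visit A; enqueue B, O → queue [D, F, J, M, B, O]
Visit D; enqueue H, I → queue [F, J, M, B, O, H, I]
Visit F; enqueue K, P → queue [J, M, B, O, H, I, K, P]
Visit J → queue [M, B, O, H, I, K, P]
Visit M; enqueue E → queue [B, O, H, I, K, P, E]
Visit B; enqueue C, N → queue [O, H, I, K, P, E, C, N]
Visit O → queue [H, I, K, P, E, C, N]
Visit H; enqueue L → queue [I, K, P, E, C, N, L]
Visit I → queue [K, P, E, C, N, L]
Visit K → queue [P, E, C, N, L]
Visit P → queue [E, C, N, L]
Visit E → queue [C, N, L]
Visit C → queue [N, L]
Visit N → queue [L]
Visit L → queue []

G -> A -> D -> F -> J -> M -> B -> O -> H -> I -> K -> P -> E -> C -> N -> L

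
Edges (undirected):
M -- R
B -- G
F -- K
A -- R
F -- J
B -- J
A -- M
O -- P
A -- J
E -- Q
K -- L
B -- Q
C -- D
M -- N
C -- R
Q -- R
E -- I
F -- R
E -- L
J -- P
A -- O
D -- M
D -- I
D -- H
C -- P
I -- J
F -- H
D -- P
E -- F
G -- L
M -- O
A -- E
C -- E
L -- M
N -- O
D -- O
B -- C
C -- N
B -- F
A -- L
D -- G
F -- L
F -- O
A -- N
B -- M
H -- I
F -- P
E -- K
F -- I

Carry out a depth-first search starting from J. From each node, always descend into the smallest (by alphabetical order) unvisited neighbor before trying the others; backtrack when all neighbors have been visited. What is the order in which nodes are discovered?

J, A, E, C, B, F, H, D, G, L, K, M, N, O, P, R, Q, I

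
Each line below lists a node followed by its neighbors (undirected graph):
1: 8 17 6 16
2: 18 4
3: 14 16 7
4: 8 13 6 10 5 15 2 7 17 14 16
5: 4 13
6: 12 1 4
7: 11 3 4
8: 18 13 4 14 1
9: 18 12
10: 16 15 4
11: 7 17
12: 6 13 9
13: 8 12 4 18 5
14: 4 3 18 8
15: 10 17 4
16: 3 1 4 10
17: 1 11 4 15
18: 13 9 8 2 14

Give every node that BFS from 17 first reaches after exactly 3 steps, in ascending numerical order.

3, 12, 18

Level 0: 17
Level 1: 1, 4, 11, 15
Level 2: 2, 5, 6, 7, 8, 10, 13, 14, 16
Level 3: 3, 12, 18
Level 4: 9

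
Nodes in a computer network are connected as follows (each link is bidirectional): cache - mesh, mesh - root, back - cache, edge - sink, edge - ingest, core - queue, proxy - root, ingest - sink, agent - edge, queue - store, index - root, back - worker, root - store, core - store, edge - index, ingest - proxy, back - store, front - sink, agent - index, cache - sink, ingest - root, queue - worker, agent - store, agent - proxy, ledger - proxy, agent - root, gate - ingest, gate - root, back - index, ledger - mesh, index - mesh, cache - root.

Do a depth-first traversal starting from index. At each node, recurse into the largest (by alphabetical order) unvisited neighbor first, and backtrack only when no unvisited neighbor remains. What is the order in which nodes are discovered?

Visit index
index → root
root → store
store → queue
queue → worker
worker → back
back → cache
cache → sink
sink → ingest
ingest → proxy
proxy → ledger
ledger → mesh
proxy → agent
agent → edge
ingest → gate
sink → front
queue → core

index root store queue worker back cache sink ingest proxy ledger mesh agent edge gate front core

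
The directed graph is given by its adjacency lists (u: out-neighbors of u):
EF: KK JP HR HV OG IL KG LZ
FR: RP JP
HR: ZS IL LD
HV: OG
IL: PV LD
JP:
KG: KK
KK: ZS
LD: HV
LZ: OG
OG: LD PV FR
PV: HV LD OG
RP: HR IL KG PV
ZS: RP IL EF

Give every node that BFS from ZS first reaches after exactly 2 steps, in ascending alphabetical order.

Level 0: ZS
Level 1: EF, IL, RP
Level 2: HR, HV, JP, KG, KK, LD, LZ, OG, PV
Level 3: FR

HR, HV, JP, KG, KK, LD, LZ, OG, PV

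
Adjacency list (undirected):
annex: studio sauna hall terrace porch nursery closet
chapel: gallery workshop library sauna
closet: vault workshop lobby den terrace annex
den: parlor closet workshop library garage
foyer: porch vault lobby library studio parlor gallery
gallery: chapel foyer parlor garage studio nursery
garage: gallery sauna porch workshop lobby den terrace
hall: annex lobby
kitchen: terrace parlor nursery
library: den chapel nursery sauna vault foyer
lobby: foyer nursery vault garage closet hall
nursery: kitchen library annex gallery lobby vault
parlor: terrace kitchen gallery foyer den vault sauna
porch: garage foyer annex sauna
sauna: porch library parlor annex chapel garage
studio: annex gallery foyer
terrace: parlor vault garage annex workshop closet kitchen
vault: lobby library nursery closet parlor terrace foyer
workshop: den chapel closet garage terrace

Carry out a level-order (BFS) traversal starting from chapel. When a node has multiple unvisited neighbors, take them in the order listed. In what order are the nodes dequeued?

chapel, gallery, workshop, library, sauna, foyer, parlor, garage, studio, nursery, den, closet, terrace, vault, porch, annex, lobby, kitchen, hall

Visit chapel; enqueue gallery, workshop, library, sauna → queue [gallery, workshop, library, sauna]
Visit gallery; enqueue foyer, parlor, garage, studio, nursery → queue [workshop, library, sauna, foyer, parlor, garage, studio, nursery]
Visit workshop; enqueue den, closet, terrace → queue [library, sauna, foyer, parlor, garage, studio, nursery, den, closet, terrace]
Visit library; enqueue vault → queue [sauna, foyer, parlor, garage, studio, nursery, den, closet, terrace, vault]
Visit sauna; enqueue porch, annex → queue [foyer, parlor, garage, studio, nursery, den, closet, terrace, vault, porch, annex]
Visit foyer; enqueue lobby → queue [parlor, garage, studio, nursery, den, closet, terrace, vault, porch, annex, lobby]
Visit parlor; enqueue kitchen → queue [garage, studio, nursery, den, closet, terrace, vault, porch, annex, lobby, kitchen]
Visit garage → queue [studio, nursery, den, closet, terrace, vault, porch, annex, lobby, kitchen]
Visit studio → queue [nursery, den, closet, terrace, vault, porch, annex, lobby, kitchen]
Visit nursery → queue [den, closet, terrace, vault, porch, annex, lobby, kitchen]
Visit den → queue [closet, terrace, vault, porch, annex, lobby, kitchen]
Visit closet → queue [terrace, vault, porch, annex, lobby, kitchen]
Visit terrace → queue [vault, porch, annex, lobby, kitchen]
Visit vault → queue [porch, annex, lobby, kitchen]
Visit porch → queue [annex, lobby, kitchen]
Visit annex; enqueue hall → queue [lobby, kitchen, hall]
Visit lobby → queue [kitchen, hall]
Visit kitchen → queue [hall]
Visit hall → queue []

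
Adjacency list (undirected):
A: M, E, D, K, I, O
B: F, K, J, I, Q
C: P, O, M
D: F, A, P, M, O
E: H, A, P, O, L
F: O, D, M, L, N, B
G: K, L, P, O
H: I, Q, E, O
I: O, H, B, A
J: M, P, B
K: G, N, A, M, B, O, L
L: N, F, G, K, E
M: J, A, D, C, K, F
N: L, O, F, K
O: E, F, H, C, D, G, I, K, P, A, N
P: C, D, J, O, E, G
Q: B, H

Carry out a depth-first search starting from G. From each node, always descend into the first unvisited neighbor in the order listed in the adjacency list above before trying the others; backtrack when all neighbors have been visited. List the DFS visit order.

Visit G
G → K
K → N
N → L
L → F
F → O
O → E
E → H
H → I
I → B
B → J
J → M
M → A
A → D
D → P
P → C
B → Q

G -> K -> N -> L -> F -> O -> E -> H -> I -> B -> J -> M -> A -> D -> P -> C -> Q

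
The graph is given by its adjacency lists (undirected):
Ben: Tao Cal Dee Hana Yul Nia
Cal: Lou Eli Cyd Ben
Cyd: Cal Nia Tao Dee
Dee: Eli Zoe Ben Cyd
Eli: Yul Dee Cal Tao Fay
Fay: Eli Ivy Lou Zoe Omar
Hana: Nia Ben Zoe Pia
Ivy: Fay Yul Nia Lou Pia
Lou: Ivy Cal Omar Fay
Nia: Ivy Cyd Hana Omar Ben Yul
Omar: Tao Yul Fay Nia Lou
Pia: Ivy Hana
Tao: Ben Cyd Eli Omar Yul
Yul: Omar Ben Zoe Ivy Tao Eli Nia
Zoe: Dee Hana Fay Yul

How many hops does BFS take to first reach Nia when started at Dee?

Level 0: Dee
Level 1: Ben, Cyd, Eli, Zoe
Level 2: Cal, Fay, Hana, Nia, Tao, Yul
Level 3: Ivy, Lou, Omar, Pia
Nia first appears at level 2.

2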